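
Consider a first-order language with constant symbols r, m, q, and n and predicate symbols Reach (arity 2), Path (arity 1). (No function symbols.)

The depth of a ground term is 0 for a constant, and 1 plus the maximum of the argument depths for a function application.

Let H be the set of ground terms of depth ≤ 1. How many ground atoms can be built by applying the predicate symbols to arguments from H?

20

First count ground terms of depth ≤ 1.
With no function symbols every ground term is a constant, so there are exactly 4 ground terms at every depth bound.
N_0 = 4
N_1 = 4
So |H| = 4.
For each predicate symbol, the number of ground atoms is |H| raised to its arity; summing:
  Reach: 4^2 = 16;  Path: 4
Total ground atoms: 16 + 4 = 20.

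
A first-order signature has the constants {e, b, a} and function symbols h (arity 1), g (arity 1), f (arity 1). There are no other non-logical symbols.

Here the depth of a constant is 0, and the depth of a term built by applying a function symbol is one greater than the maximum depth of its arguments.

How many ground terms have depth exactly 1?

9

Count level by level. With function symbols h/1, g/1, f/1, the terms of depth ≤ k are the 3 constants together with each function applied to depth-≤(k−1) tuples, so N_k = 3 + N_{k-1} + N_{k-1} + N_{k-1}.
N_0 = 3
N_1 = 3 + 3 + 3 + 3 = 12
Terms of depth exactly 1: N_1 − N_0 = 12 − 3 = 9.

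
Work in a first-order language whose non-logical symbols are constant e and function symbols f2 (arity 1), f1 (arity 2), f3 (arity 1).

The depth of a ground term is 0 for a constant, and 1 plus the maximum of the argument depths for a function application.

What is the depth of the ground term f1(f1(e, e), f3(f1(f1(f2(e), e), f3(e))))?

5

depth(f1(e, e)) = 1 + max(0, 0) = 1
depth(f2(e)) = 1 + depth(e) = 1 + 0 = 1
depth(f1(f2(e), e)) = 1 + max(1, 0) = 2
depth(f3(e)) = 1 + depth(e) = 1 + 0 = 1
depth(f1(f1(f2(e), e), f3(e))) = 1 + max(2, 1) = 3
depth(f3(f1(f1(f2(e), e), f3(e)))) = 1 + depth(f1(f1(f2(e), e), f3(e))) = 1 + 3 = 4
depth(f1(f1(e, e), f3(f1(f1(f2(e), e), f3(e))))) = 1 + max(1, 4) = 5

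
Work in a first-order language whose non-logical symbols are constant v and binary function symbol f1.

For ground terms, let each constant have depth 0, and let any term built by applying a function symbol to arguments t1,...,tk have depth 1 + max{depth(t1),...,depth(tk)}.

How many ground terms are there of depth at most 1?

Write N_k for the number of ground terms of depth ≤ k. A term of depth ≤ k is either a constant or a function symbol applied to arguments of depth ≤ k−1, so N_k = 1 + N_{k-1}^2.
N_0 = 1
N_1 = 1 + 1^2 = 2
Explicitly: v, f1(v, v).

2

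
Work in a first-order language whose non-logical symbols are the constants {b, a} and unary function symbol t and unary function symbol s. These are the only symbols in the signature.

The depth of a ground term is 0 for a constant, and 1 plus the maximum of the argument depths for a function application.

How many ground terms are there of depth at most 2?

14

Write N_k for the number of ground terms of depth ≤ k. A term of depth ≤ k is either a constant or a function symbol applied to arguments of depth ≤ k−1, so N_k = 2 + N_{k-1} + N_{k-1}.
N_0 = 2
N_1 = 2 + 2 + 2 = 6
N_2 = 2 + 6 + 6 = 14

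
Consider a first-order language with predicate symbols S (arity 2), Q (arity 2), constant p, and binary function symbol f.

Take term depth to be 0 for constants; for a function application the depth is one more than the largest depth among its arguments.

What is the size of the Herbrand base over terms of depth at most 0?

2

First count ground terms of depth ≤ 0.
Write N_k for the number of ground terms of depth ≤ k. A term of depth ≤ k is either a constant or a function symbol applied to arguments of depth ≤ k−1, so N_k = 1 + N_{k-1}^2.
N_0 = 1
So |H| = 1.
A ground atom is a predicate applied to a tuple of terms from H, so the count is the sum over predicates of |H|^arity:
  S: 1^2 = 1;  Q: 1^2 = 1
Total ground atoms: 1 + 1 = 2.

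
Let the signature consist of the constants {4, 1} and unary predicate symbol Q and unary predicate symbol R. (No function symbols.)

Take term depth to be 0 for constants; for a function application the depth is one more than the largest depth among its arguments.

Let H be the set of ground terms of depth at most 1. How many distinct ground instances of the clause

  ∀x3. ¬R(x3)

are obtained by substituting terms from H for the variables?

2

Ground terms of depth ≤ 1:
  With no function symbols every ground term is a constant, so there are exactly 2 ground terms at every depth bound.
  N_0 = 2
  N_1 = 2
  Explicitly: 4, 1.
So there are 2 ground terms available for substitution.
The clause has 1 distinct variable (x3), which appears in the body. In the free term algebra distinct substitutions yield syntactically distinct ground instances.
Number of ground instances = 2.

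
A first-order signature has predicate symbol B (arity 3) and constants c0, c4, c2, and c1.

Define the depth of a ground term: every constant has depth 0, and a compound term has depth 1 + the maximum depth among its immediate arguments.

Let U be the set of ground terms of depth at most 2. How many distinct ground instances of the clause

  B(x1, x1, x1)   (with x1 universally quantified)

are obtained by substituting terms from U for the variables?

Ground terms of depth ≤ 2:
  With no function symbols every ground term is a constant, so there are exactly 4 ground terms at every depth bound.
  N_0 = 4
  N_1 = 4
  N_2 = 4
So there are 4 ground terms available for substitution.
The variable x1 ranges independently over the available ground terms, and distinct assignments produce distinct instances.
Number of ground instances = 4.

4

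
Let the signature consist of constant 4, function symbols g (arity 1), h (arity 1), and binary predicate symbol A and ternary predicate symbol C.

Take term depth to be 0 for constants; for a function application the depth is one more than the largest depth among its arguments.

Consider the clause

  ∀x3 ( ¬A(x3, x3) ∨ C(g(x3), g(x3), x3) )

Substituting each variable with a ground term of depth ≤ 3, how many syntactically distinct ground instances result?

Ground terms of depth ≤ 3:
  Count level by level. With function symbols g/1, h/1, the terms of depth ≤ k are the 1 constant together with each function applied to depth-≤(k−1) tuples, so N_k = 1 + N_{k-1} + N_{k-1}.
  N_0 = 1
  N_1 = 1 + 1 + 1 = 3
  N_2 = 1 + 3 + 3 = 7
  N_3 = 1 + 7 + 7 = 15
So there are 15 ground terms available for substitution.
The variable x3 ranges independently over the available ground terms, and distinct assignments produce distinct instances.
Number of ground instances = 15.

15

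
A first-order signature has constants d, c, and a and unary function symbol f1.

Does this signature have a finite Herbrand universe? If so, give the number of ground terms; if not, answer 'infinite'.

The signature has at least one function symbol (f1, arity 1) and at least one constant (d).
Iterating f1 gives infinitely many distinct ground terms: d, f1(d), f1(f1(d)), ...
So the Herbrand universe is infinite.

infinite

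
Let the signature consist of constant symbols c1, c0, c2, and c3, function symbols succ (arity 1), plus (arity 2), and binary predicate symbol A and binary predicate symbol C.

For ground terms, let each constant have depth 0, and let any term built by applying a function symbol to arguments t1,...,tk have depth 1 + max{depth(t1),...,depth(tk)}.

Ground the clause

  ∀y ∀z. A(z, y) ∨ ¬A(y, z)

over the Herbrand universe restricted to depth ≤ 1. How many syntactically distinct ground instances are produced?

Ground terms of depth ≤ 1:
  Let N_k count ground terms of depth at most k. Each non-constant term of depth ≤ k is some function symbol applied to depth-≤(k−1) arguments, giving N_k = 4 + N_{k-1} + N_{k-1}^2.
  N_0 = 4
  N_1 = 4 + 4 + 4^2 = 24
So there are 24 ground terms available for substitution.
There are 2 variables to instantiate (y, z), each occurring in at least one literal, so different choices give different ground instances.
Number of ground instances = 24^2 = 576.

576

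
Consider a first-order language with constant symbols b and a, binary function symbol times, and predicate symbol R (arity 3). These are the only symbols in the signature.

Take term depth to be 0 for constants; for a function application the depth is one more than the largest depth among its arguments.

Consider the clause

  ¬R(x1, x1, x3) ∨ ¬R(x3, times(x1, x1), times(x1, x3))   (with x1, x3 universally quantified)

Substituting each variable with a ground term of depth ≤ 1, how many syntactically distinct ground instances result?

Ground terms of depth ≤ 1:
  Let N_k count ground terms of depth at most k. Each non-constant term of depth ≤ k is some function symbol applied to depth-≤(k−1) arguments, giving N_k = 2 + N_{k-1}^2.
  N_0 = 2
  N_1 = 2 + 2^2 = 6
So there are 6 ground terms available for substitution.
The body mentions every one of the 2 quantified variables; since ground terms form a free algebra, no two substitutions collapse to the same formula.
Number of ground instances = 6^2 = 36.

36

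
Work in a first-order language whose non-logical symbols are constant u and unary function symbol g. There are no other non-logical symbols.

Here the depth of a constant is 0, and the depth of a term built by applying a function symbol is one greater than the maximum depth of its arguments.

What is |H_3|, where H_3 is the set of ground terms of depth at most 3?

If N_k denotes the number of depth-≤k ground terms, the 1 constant gives N_0 = 1, and each function symbol of arity r contributes N_{k-1}^r new terms at level k: N_k = 1 + N_{k-1}.
N_0 = 1
N_1 = 1 + 1 = 2
N_2 = 1 + 2 = 3
N_3 = 1 + 3 = 4
Explicitly: u, g(u), g(g(u)), g(g(g(u))).

4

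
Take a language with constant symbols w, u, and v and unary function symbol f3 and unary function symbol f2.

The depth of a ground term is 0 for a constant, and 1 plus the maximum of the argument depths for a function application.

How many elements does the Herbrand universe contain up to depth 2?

21

If N_k denotes the number of depth-≤k ground terms, the 3 constants give N_0 = 3, and each function symbol of arity r contributes N_{k-1}^r new terms at level k: N_k = 3 + N_{k-1} + N_{k-1}.
N_0 = 3
N_1 = 3 + 3 + 3 = 9
N_2 = 3 + 9 + 9 = 21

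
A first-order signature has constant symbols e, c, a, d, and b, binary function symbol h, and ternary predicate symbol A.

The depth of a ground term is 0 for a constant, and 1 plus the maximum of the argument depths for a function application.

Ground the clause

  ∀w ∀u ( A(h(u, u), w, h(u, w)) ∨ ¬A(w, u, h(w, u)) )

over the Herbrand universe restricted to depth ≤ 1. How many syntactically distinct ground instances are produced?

900

Ground terms of depth ≤ 1:
  If N_k denotes the number of depth-≤k ground terms, the 5 constants give N_0 = 5, and each function symbol of arity r contributes N_{k-1}^r new terms at level k: N_k = 5 + N_{k-1}^2.
  N_0 = 5
  N_1 = 5 + 5^2 = 30
So there are 30 ground terms available for substitution.
The body mentions every one of the 2 quantified variables; since ground terms form a free algebra, no two substitutions collapse to the same formula.
Number of ground instances = 30^2 = 900.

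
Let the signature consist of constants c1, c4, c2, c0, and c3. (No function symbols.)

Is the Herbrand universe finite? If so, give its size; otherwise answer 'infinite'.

There are no function symbols, so every ground term is one of the 5 constants.
The Herbrand universe is {c1, c4, c2, c0, c3}, which is finite with 5 elements.

5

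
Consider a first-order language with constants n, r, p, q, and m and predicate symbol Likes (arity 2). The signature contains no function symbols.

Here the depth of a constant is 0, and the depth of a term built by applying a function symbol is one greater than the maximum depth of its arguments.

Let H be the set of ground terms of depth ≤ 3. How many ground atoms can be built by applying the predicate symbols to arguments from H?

25

First count ground terms of depth ≤ 3.
With no function symbols every ground term is a constant, so there are exactly 5 ground terms at every depth bound.
N_0 = 5
N_1 = 5
N_2 = 5
N_3 = 5
Explicitly: n, r, p, q, m.
So |H| = 5.
A ground atom is a predicate applied to a tuple of terms from H, so the count is the sum over predicates of |H|^arity:
  Likes: 5^2 = 25
Total ground atoms: 25.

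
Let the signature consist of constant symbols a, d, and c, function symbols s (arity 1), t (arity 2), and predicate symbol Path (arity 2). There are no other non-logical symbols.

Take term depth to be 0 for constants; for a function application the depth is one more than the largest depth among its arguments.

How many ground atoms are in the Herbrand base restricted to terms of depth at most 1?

First count ground terms of depth ≤ 1.
Let N_k = |{terms of depth ≤ k}|. Then N_0 = 3 and N_k = 3 + N_{k-1} + N_{k-1}^2 for k ≥ 1 (one summand per function symbol, arity giving the exponent).
N_0 = 3
N_1 = 3 + 3 + 3^2 = 15
So |H| = 15.
A ground atom is a predicate applied to a tuple of terms from H, so the count is the sum over predicates of |H|^arity:
  Path: 15^2 = 225
Total ground atoms: 225.

225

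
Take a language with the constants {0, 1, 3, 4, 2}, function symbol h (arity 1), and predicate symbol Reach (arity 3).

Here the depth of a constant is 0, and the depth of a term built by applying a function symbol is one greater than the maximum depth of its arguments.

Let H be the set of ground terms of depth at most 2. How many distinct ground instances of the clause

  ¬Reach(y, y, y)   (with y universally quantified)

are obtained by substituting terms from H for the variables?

Ground terms of depth ≤ 2:
  Write N_k for the number of ground terms of depth ≤ k. A term of depth ≤ k is either a constant or a function symbol applied to arguments of depth ≤ k−1, so N_k = 5 + N_{k-1}.
  N_0 = 5
  N_1 = 5 + 5 = 10
  N_2 = 5 + 10 = 15
So there are 15 ground terms available for substitution.
The body mentions the single quantified variable y; since ground terms form a free algebra, no two substitutions collapse to the same formula.
Number of ground instances = 15.

15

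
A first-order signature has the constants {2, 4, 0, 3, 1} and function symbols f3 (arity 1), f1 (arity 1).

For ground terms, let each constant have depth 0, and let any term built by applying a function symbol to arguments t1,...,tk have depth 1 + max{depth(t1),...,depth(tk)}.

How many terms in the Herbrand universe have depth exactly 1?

10

Let N_k count ground terms of depth at most k. Each non-constant term of depth ≤ k is some function symbol applied to depth-≤(k−1) arguments, giving N_k = 5 + N_{k-1} + N_{k-1}.
N_0 = 5
N_1 = 5 + 5 + 5 = 15
Terms of depth exactly 1: N_1 − N_0 = 15 − 5 = 10.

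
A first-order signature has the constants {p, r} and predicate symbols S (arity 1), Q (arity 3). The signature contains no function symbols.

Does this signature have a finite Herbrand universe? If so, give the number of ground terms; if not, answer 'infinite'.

There are no function symbols, so every ground term is one of the 2 constants.
The Herbrand universe is {p, r}, which is finite with 2 elements.

2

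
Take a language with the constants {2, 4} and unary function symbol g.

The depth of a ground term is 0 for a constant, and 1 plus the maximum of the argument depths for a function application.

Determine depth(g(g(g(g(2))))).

depth(g(2)) = 1 + depth(2) = 1 + 0 = 1
depth(g(g(2))) = 1 + depth(g(2)) = 1 + 1 = 2
depth(g(g(g(2)))) = 1 + depth(g(g(2))) = 1 + 2 = 3
depth(g(g(g(g(2))))) = 1 + depth(g(g(g(2)))) = 1 + 3 = 4

4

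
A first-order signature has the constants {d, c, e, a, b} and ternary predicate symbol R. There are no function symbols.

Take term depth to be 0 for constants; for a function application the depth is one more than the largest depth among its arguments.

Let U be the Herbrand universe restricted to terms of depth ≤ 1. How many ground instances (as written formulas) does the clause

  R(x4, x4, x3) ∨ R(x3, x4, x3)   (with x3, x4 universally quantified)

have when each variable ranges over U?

Ground terms of depth ≤ 1:
  With no function symbols every ground term is a constant, so there are exactly 5 ground terms at every depth bound.
  N_0 = 5
  N_1 = 5
  Explicitly: d, c, e, a, b.
So there are 5 ground terms available for substitution.
Each of x3, x4 ranges independently over the available ground terms, and distinct assignments produce distinct instances.
Number of ground instances = 5^2 = 25.

25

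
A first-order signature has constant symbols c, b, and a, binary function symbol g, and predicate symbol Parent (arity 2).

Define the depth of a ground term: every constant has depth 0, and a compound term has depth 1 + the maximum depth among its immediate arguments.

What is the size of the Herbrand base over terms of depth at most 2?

First count ground terms of depth ≤ 2.
If N_k denotes the number of depth-≤k ground terms, the 3 constants give N_0 = 3, and each function symbol of arity r contributes N_{k-1}^r new terms at level k: N_k = 3 + N_{k-1}^2.
N_0 = 3
N_1 = 3 + 3^2 = 12
N_2 = 3 + 12^2 = 147
So |H| = 147.
Each predicate of arity r yields |H|^r ground atoms (one per choice of an r-tuple from H):
  Parent: 147^2 = 21609
Total ground atoms: 21609.

21609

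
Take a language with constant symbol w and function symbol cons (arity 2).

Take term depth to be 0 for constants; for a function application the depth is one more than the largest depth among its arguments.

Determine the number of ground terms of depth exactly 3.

21

Count level by level. With function symbols cons/2, the terms of depth ≤ k are the 1 constant together with each function applied to depth-≤(k−1) tuples, so N_k = 1 + N_{k-1}^2.
N_0 = 1
N_1 = 1 + 1^2 = 2
N_2 = 1 + 2^2 = 5
N_3 = 1 + 5^2 = 26
Terms of depth exactly 3: N_3 − N_2 = 26 − 5 = 21.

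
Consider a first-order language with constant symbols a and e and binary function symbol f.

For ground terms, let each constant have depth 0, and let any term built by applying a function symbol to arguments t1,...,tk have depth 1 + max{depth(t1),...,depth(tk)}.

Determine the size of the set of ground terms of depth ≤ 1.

Let N_k count ground terms of depth at most k. Each non-constant term of depth ≤ k is some function symbol applied to depth-≤(k−1) arguments, giving N_k = 2 + N_{k-1}^2.
N_0 = 2
N_1 = 2 + 2^2 = 6

6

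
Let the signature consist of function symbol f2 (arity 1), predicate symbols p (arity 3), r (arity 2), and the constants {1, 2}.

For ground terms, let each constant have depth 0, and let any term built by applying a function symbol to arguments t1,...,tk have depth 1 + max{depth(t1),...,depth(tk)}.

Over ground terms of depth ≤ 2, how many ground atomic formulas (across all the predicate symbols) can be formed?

252

First count ground terms of depth ≤ 2.
If N_k denotes the number of depth-≤k ground terms, the 2 constants give N_0 = 2, and each function symbol of arity r contributes N_{k-1}^r new terms at level k: N_k = 2 + N_{k-1}.
N_0 = 2
N_1 = 2 + 2 = 4
N_2 = 2 + 4 = 6
Explicitly: 1, 2, f2(1), f2(2), f2(f2(1)), f2(f2(2)).
So |H| = 6.
Ground atoms are formed by filling each argument slot of a predicate with a term from H, so an r-ary predicate gives |H|^r atoms:
  p: 6^3 = 216;  r: 6^2 = 36
Total ground atoms: 216 + 36 = 252.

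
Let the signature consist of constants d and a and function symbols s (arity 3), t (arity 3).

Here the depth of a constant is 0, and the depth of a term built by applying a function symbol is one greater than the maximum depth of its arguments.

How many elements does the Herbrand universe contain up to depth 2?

11666

Let N_k = |{terms of depth ≤ k}|. Then N_0 = 2 and N_k = 2 + N_{k-1}^3 + N_{k-1}^3 for k ≥ 1 (one summand per function symbol, arity giving the exponent).
N_0 = 2
N_1 = 2 + 2^3 + 2^3 = 18
N_2 = 2 + 18^3 + 18^3 = 11666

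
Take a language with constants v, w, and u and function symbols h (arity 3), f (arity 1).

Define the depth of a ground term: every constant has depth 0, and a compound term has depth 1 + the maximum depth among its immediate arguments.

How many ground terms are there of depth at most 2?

Write N_k for the number of ground terms of depth ≤ k. A term of depth ≤ k is either a constant or a function symbol applied to arguments of depth ≤ k−1, so N_k = 3 + N_{k-1}^3 + N_{k-1}.
N_0 = 3
N_1 = 3 + 3^3 + 3 = 33
N_2 = 3 + 33^3 + 33 = 35973

35973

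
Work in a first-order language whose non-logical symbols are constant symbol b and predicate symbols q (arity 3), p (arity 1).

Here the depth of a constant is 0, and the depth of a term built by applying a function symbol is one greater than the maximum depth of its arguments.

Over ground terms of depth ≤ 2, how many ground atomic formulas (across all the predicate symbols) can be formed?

First count ground terms of depth ≤ 2.
With no function symbols every ground term is a constant, so there is exactly 1 ground term at every depth bound.
N_0 = 1
N_1 = 1
N_2 = 1
Explicitly: b.
So |H| = 1.
Ground atoms are formed by filling each argument slot of a predicate with a term from H, so an r-ary predicate gives |H|^r atoms:
  q: 1^3 = 1;  p: 1
Total ground atoms: 1 + 1 = 2.

2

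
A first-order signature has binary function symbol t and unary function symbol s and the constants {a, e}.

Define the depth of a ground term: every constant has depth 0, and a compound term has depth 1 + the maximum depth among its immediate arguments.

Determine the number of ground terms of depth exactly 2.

66

Write N_k for the number of ground terms of depth ≤ k. A term of depth ≤ k is either a constant or a function symbol applied to arguments of depth ≤ k−1, so N_k = 2 + N_{k-1}^2 + N_{k-1}.
N_0 = 2
N_1 = 2 + 2^2 + 2 = 8
N_2 = 2 + 8^2 + 8 = 74
Terms of depth exactly 2: N_2 − N_1 = 74 − 8 = 66.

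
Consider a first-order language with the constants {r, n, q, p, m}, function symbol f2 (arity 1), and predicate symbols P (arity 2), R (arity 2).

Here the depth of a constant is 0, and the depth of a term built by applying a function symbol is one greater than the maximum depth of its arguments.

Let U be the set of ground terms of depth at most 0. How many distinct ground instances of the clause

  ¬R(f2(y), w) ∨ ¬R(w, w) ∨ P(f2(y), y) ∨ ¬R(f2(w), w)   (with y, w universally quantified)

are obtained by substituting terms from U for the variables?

Ground terms of depth ≤ 0:
  Count level by level. With function symbols f2/1, the terms of depth ≤ k are the 5 constants together with each function applied to depth-≤(k−1) tuples, so N_k = 5 + N_{k-1}.
  N_0 = 5
  Explicitly: r, n, q, p, m.
So there are 5 ground terms available for substitution.
Each of y, w ranges independently over the available ground terms, and distinct assignments produce distinct instances.
Number of ground instances = 5^2 = 25.

25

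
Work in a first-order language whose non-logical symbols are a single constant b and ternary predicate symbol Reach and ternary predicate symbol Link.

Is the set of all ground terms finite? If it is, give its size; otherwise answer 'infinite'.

There are no function symbols, so the only ground term is the single constant.
The Herbrand universe is {b}, finite with 1 element.

1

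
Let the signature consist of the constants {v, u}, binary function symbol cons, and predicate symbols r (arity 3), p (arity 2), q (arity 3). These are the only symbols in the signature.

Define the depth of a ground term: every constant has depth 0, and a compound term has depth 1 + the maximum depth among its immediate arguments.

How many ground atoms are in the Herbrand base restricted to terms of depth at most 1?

First count ground terms of depth ≤ 1.
If N_k denotes the number of depth-≤k ground terms, the 2 constants give N_0 = 2, and each function symbol of arity r contributes N_{k-1}^r new terms at level k: N_k = 2 + N_{k-1}^2.
N_0 = 2
N_1 = 2 + 2^2 = 6
Explicitly: v, u, cons(v, v), cons(v, u), cons(u, v), cons(u, u).
So |H| = 6.
Each predicate of arity r yields |H|^r ground atoms (one per choice of an r-tuple from H):
  r: 6^3 = 216;  p: 6^2 = 36;  q: 6^3 = 216
Total ground atoms: 216 + 36 + 216 = 468.

468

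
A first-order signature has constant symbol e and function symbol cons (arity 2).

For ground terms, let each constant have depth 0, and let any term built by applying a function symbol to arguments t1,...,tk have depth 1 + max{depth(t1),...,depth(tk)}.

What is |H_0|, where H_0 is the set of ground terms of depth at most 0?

Let N_k count ground terms of depth at most k. Each non-constant term of depth ≤ k is some function symbol applied to depth-≤(k−1) arguments, giving N_k = 1 + N_{k-1}^2.
N_0 = 1
Explicitly: e.

1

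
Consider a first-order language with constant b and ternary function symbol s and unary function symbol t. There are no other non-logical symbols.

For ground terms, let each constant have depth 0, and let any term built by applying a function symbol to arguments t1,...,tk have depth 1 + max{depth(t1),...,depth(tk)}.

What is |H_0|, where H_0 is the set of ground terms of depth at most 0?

1

Write N_k for the number of ground terms of depth ≤ k. A term of depth ≤ k is either a constant or a function symbol applied to arguments of depth ≤ k−1, so N_k = 1 + N_{k-1}^3 + N_{k-1}.
N_0 = 1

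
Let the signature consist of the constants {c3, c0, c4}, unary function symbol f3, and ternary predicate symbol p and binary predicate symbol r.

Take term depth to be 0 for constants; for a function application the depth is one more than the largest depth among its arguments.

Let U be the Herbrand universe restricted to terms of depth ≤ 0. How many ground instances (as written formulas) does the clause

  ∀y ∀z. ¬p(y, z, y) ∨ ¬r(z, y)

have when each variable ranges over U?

9

Ground terms of depth ≤ 0:
  Write N_k for the number of ground terms of depth ≤ k. A term of depth ≤ k is either a constant or a function symbol applied to arguments of depth ≤ k−1, so N_k = 3 + N_{k-1}.
  N_0 = 3
  Explicitly: c3, c0, c4.
So there are 3 ground terms available for substitution.
There are 2 variables to instantiate (y, z), each occurring in at least one literal, so different choices give different ground instances.
Number of ground instances = 3^2 = 9.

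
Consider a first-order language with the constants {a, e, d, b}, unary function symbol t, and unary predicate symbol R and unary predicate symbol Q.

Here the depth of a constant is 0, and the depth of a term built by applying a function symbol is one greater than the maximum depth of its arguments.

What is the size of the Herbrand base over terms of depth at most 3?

First count ground terms of depth ≤ 3.
Count level by level. With function symbols t/1, the terms of depth ≤ k are the 4 constants together with each function applied to depth-≤(k−1) tuples, so N_k = 4 + N_{k-1}.
N_0 = 4
N_1 = 4 + 4 = 8
N_2 = 4 + 8 = 12
N_3 = 4 + 12 = 16
So |H| = 16.
Each predicate of arity r yields |H|^r ground atoms (one per choice of an r-tuple from H):
  R: 16;  Q: 16
Total ground atoms: 16 + 16 = 32.

32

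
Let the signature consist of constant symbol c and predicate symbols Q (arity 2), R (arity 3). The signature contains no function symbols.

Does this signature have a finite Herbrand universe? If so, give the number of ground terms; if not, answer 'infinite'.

There are no function symbols, so the only ground term is the single constant.
The Herbrand universe is {c}, finite with 1 element.

1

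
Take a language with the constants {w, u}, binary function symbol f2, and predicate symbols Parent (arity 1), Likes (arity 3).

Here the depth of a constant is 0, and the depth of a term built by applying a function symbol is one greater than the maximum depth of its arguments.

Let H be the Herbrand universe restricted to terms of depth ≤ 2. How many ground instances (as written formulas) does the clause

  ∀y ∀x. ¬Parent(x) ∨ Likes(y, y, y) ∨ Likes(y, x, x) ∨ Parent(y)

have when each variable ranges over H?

1444

Ground terms of depth ≤ 2:
  Let N_k count ground terms of depth at most k. Each non-constant term of depth ≤ k is some function symbol applied to depth-≤(k−1) arguments, giving N_k = 2 + N_{k-1}^2.
  N_0 = 2
  N_1 = 2 + 2^2 = 6
  N_2 = 2 + 6^2 = 38
So there are 38 ground terms available for substitution.
Each of y, x ranges independently over the available ground terms, and distinct assignments produce distinct instances.
Number of ground instances = 38^2 = 1444.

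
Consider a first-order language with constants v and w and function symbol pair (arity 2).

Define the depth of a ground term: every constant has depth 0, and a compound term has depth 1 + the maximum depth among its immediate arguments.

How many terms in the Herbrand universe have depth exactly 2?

32

Let N_k count ground terms of depth at most k. Each non-constant term of depth ≤ k is some function symbol applied to depth-≤(k−1) arguments, giving N_k = 2 + N_{k-1}^2.
N_0 = 2
N_1 = 2 + 2^2 = 6
N_2 = 2 + 6^2 = 38
Terms of depth exactly 2: N_2 − N_1 = 38 − 6 = 32.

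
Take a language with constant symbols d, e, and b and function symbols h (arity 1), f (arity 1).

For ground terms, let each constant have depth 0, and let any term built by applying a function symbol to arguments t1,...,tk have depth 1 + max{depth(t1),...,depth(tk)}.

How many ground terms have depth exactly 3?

If N_k denotes the number of depth-≤k ground terms, the 3 constants give N_0 = 3, and each function symbol of arity r contributes N_{k-1}^r new terms at level k: N_k = 3 + N_{k-1} + N_{k-1}.
N_0 = 3
N_1 = 3 + 3 + 3 = 9
N_2 = 3 + 9 + 9 = 21
N_3 = 3 + 21 + 21 = 45
Terms of depth exactly 3: N_3 − N_2 = 45 − 21 = 24.

24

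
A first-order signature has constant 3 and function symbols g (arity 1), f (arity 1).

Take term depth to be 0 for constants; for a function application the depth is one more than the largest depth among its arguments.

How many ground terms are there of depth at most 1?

Let N_k count ground terms of depth at most k. Each non-constant term of depth ≤ k is some function symbol applied to depth-≤(k−1) arguments, giving N_k = 1 + N_{k-1} + N_{k-1}.
N_0 = 1
N_1 = 1 + 1 + 1 = 3
Explicitly: 3, g(3), f(3).

3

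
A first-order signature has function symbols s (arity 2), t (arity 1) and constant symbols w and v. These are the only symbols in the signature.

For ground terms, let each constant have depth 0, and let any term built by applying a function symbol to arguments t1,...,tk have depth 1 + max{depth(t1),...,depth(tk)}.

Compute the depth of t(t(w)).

depth(t(w)) = 1 + depth(w) = 1 + 0 = 1
depth(t(t(w))) = 1 + depth(t(w)) = 1 + 1 = 2

2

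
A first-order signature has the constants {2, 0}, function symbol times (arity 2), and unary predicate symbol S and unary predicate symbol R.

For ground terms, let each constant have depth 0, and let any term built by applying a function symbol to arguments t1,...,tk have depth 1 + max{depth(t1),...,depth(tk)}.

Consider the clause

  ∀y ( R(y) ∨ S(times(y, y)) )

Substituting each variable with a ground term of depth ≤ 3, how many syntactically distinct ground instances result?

Ground terms of depth ≤ 3:
  Write N_k for the number of ground terms of depth ≤ k. A term of depth ≤ k is either a constant or a function symbol applied to arguments of depth ≤ k−1, so N_k = 2 + N_{k-1}^2.
  N_0 = 2
  N_1 = 2 + 2^2 = 6
  N_2 = 2 + 6^2 = 38
  N_3 = 2 + 38^2 = 1446
So there are 1446 ground terms available for substitution.
The body mentions the single quantified variable y; since ground terms form a free algebra, no two substitutions collapse to the same formula.
Number of ground instances = 1446.

1446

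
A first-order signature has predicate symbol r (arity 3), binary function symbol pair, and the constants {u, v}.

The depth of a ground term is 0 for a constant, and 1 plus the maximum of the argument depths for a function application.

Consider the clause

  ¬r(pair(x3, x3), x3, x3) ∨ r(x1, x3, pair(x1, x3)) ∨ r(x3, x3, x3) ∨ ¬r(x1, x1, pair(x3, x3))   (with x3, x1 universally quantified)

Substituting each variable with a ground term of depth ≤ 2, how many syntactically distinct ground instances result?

Ground terms of depth ≤ 2:
  If N_k denotes the number of depth-≤k ground terms, the 2 constants give N_0 = 2, and each function symbol of arity r contributes N_{k-1}^r new terms at level k: N_k = 2 + N_{k-1}^2.
  N_0 = 2
  N_1 = 2 + 2^2 = 6
  N_2 = 2 + 6^2 = 38
So there are 38 ground terms available for substitution.
The clause has 2 distinct variables (x3, x1), each appearing in the body. In the free term algebra distinct substitutions yield syntactically distinct ground instances.
Number of ground instances = 38^2 = 1444.

1444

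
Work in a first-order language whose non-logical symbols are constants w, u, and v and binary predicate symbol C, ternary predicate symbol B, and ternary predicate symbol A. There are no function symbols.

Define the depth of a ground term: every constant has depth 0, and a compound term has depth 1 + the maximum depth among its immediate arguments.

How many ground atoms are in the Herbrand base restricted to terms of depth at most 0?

First count ground terms of depth ≤ 0.
With no function symbols every ground term is a constant, so there are exactly 3 ground terms at every depth bound.
N_0 = 3
Explicitly: w, u, v.
So |H| = 3.
Ground atoms are formed by filling each argument slot of a predicate with a term from H, so an r-ary predicate gives |H|^r atoms:
  C: 3^2 = 9;  B: 3^3 = 27;  A: 3^3 = 27
Total ground atoms: 9 + 27 + 27 = 63.

63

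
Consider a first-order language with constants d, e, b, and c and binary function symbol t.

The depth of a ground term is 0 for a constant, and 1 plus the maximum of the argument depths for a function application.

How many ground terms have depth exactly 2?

384

Let N_k = |{terms of depth ≤ k}|. Then N_0 = 4 and N_k = 4 + N_{k-1}^2 for k ≥ 1 (one summand per function symbol, arity giving the exponent).
N_0 = 4
N_1 = 4 + 4^2 = 20
N_2 = 4 + 20^2 = 404
Terms of depth exactly 2: N_2 − N_1 = 404 − 20 = 384.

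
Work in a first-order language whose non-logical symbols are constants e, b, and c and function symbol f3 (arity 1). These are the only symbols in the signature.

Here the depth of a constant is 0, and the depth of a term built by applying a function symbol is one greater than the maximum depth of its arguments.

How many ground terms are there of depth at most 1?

6

Let N_k count ground terms of depth at most k. Each non-constant term of depth ≤ k is some function symbol applied to depth-≤(k−1) arguments, giving N_k = 3 + N_{k-1}.
N_0 = 3
N_1 = 3 + 3 = 6
Explicitly: e, b, c, f3(e), f3(b), f3(c).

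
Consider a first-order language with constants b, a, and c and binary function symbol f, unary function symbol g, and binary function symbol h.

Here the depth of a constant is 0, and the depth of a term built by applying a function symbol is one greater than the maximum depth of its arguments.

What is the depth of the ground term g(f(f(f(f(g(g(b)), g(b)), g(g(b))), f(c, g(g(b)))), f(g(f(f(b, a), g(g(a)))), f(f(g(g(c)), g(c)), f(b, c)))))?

depth(g(b)) = 1 + depth(b) = 1 + 0 = 1
depth(g(g(b))) = 1 + depth(g(b)) = 1 + 1 = 2
depth(f(g(g(b)), g(b))) = 1 + max(2, 1) = 3
depth(f(f(g(g(b)), g(b)), g(g(b)))) = 1 + max(3, 2) = 4
depth(f(c, g(g(b)))) = 1 + max(0, 2) = 3
depth(f(f(f(g(g(b)), g(b)), g(g(b))), f(c, g(g(b))))) = 1 + max(4, 3) = 5
depth(f(b, a)) = 1 + max(0, 0) = 1
depth(g(a)) = 1 + depth(a) = 1 + 0 = 1
depth(g(g(a))) = 1 + depth(g(a)) = 1 + 1 = 2
depth(f(f(b, a), g(g(a)))) = 1 + max(1, 2) = 3
depth(g(f(f(b, a), g(g(a))))) = 1 + depth(f(f(b, a), g(g(a)))) = 1 + 3 = 4
depth(g(c)) = 1 + depth(c) = 1 + 0 = 1
depth(g(g(c))) = 1 + depth(g(c)) = 1 + 1 = 2
depth(f(g(g(c)), g(c))) = 1 + max(2, 1) = 3
depth(f(b, c)) = 1 + max(0, 0) = 1
depth(f(f(g(g(c)), g(c)), f(b, c))) = 1 + max(3, 1) = 4
depth(f(g(f(f(b, a), g(g(a)))), f(f(g(g(c)), g(c)), f(b, c)))) = 1 + max(4, 4) = 5
depth(f(f(f(f(g(g(b)), g(b)), g(g(b))), f(c, g(g(b)))), f(g(f(f(b, a), g(g(a)))), f(f(g(g(c)), g(c)), f(b, c))))) = 1 + max(5, 5) = 6
depth(g(f(f(f(f(g(g(b)), g(b)), g(g(b))), f(c, g(g(b)))), f(g(f(f(b, a), g(g(a)))), f(f(g(g(c)), g(c)), f(b, c)))))) = 1 + depth(f(f(f(f(g(g(b)), g(b)), g(g(b))), f(c, g(g(b)))), f(g(f(f(b, a), g(g(a)))), f(f(g(g(c)), g(c)), f(b, c))))) = 1 + 6 = 7

7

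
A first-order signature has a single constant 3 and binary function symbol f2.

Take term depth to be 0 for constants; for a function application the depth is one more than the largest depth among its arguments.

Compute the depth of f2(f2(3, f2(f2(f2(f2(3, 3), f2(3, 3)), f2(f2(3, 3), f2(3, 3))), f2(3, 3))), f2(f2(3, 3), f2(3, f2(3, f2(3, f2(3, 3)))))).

depth(f2(3, 3)) = 1 + max(0, 0) = 1
depth(f2(f2(3, 3), f2(3, 3))) = 1 + max(1, 1) = 2
depth(f2(f2(f2(3, 3), f2(3, 3)), f2(f2(3, 3), f2(3, 3)))) = 1 + max(2, 2) = 3
depth(f2(f2(f2(f2(3, 3), f2(3, 3)), f2(f2(3, 3), f2(3, 3))), f2(3, 3))) = 1 + max(3, 1) = 4
depth(f2(3, f2(f2(f2(f2(3, 3), f2(3, 3)), f2(f2(3, 3), f2(3, 3))), f2(3, 3)))) = 1 + max(0, 4) = 5
depth(f2(3, f2(3, 3))) = 1 + max(0, 1) = 2
depth(f2(3, f2(3, f2(3, 3)))) = 1 + max(0, 2) = 3
depth(f2(3, f2(3, f2(3, f2(3, 3))))) = 1 + max(0, 3) = 4
depth(f2(f2(3, 3), f2(3, f2(3, f2(3, f2(3, 3)))))) = 1 + max(1, 4) = 5
depth(f2(f2(3, f2(f2(f2(f2(3, 3), f2(3, 3)), f2(f2(3, 3), f2(3, 3))), f2(3, 3))), f2(f2(3, 3), f2(3, f2(3, f2(3, f2(3, 3))))))) = 1 + max(5, 5) = 6

6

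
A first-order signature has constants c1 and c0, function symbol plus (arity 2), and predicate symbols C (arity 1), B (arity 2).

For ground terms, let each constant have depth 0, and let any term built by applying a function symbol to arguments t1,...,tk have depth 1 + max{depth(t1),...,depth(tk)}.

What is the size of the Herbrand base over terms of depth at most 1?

42

First count ground terms of depth ≤ 1.
If N_k denotes the number of depth-≤k ground terms, the 2 constants give N_0 = 2, and each function symbol of arity r contributes N_{k-1}^r new terms at level k: N_k = 2 + N_{k-1}^2.
N_0 = 2
N_1 = 2 + 2^2 = 6
So |H| = 6.
Ground atoms are formed by filling each argument slot of a predicate with a term from H, so an r-ary predicate gives |H|^r atoms:
  C: 6;  B: 6^2 = 36
Total ground atoms: 6 + 36 = 42.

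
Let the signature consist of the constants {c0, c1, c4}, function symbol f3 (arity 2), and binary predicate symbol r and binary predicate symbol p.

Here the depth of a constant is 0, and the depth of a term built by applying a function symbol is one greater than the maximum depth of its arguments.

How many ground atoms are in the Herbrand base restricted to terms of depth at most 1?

First count ground terms of depth ≤ 1.
Let N_k = |{terms of depth ≤ k}|. Then N_0 = 3 and N_k = 3 + N_{k-1}^2 for k ≥ 1 (one summand per function symbol, arity giving the exponent).
N_0 = 3
N_1 = 3 + 3^2 = 12
So |H| = 12.
Each predicate of arity r yields |H|^r ground atoms (one per choice of an r-tuple from H):
  r: 12^2 = 144;  p: 12^2 = 144
Total ground atoms: 144 + 144 = 288.

288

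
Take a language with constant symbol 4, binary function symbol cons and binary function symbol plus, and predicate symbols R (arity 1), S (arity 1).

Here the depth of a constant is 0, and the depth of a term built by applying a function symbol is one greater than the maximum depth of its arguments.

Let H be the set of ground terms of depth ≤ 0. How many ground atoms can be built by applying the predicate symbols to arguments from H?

First count ground terms of depth ≤ 0.
Write N_k for the number of ground terms of depth ≤ k. A term of depth ≤ k is either a constant or a function symbol applied to arguments of depth ≤ k−1, so N_k = 1 + N_{k-1}^2 + N_{k-1}^2.
N_0 = 1
So |H| = 1.
Each predicate of arity r yields |H|^r ground atoms (one per choice of an r-tuple from H):
  R: 1;  S: 1
Total ground atoms: 1 + 1 = 2.

2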